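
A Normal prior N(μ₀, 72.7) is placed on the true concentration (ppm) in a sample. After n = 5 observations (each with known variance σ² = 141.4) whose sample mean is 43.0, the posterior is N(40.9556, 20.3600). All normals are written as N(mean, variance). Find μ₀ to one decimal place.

With known observation variance, the Normal–Normal posterior has precision τ_n = τ₀ + n/σ² and mean μ_n = (τ₀μ₀ + (n/σ²)x̄)/τ_n.
Here τ₀ = 1/72.7 = 0.013755 and τ_data = 5/141.4 = 0.035361, so τ_n = 0.049116.
Rearranging for μ₀: μ₀ = (μ_n·τ_n − τ_data·x̄)/τ₀ = (40.9556·0.049116 − 0.035361·43.0) / 0.013755 = 0.491052/0.013755 ≈ 35.7.

μ₀ = 35.7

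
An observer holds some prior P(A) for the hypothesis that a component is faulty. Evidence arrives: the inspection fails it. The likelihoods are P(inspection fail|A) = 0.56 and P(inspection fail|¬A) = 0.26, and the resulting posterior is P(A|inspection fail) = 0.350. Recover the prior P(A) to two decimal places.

P(A) = 0.20

Bayes' rule in odds form gives O(A|E) = O(A)·[P(E|A)/P(E|¬A)], hence O(A) = O(A|E)/LR.
Posterior odds = 0.350/(1−0.350) = 0.5385. LR = 0.56/0.26 = 2.1538.
Prior odds = 0.5385/2.1538 = 0.2500, so P(A) = 0.2500/(1+0.2500) ≈ 0.20.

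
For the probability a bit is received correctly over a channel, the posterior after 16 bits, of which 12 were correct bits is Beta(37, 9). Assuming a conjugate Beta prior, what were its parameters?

Under Beta–binomial conjugacy the posterior parameters are (α+s, β+f).
So α = 37 − 12 = 25 and β = 9 − 4 = 5.

Beta(25, 5)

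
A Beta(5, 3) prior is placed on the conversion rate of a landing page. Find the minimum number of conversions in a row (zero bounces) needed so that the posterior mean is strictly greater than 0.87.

After k conversions and 0 bounces the posterior is Beta(5+k, 3), with mean (5+k)/(5+3+k).
Set (5+k)/(8+k) > 0.87 and solve: k > (0.87·8 − 5)/(1 − 0.87) = 15.077.
The smallest integer exceeding 15.077 is 16.

k = 16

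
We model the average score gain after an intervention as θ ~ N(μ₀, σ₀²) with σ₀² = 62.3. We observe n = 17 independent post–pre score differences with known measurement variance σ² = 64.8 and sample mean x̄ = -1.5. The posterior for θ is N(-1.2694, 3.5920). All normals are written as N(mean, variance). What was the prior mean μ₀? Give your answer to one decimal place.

With known observation variance, the Normal–Normal posterior has precision τ_n = τ₀ + n/σ² and mean μ_n = (τ₀μ₀ + (n/σ²)x̄)/τ_n.
Here τ₀ = 1/62.3 = 0.016051 and τ_data = 17/64.8 = 0.262346, so τ_n = 0.278397.
Rearranging for μ₀: μ₀ = (μ_n·τ_n − τ_data·x̄)/τ₀ = (-1.2694·0.278397 − 0.262346·-1.5) / 0.016051 = 0.040122/0.016051 ≈ 2.5.

μ₀ = 2.5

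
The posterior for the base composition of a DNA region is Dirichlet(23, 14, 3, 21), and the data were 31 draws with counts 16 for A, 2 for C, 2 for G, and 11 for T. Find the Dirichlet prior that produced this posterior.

For a Dirichlet(α) prior with multinomial counts c, the posterior is Dirichlet(α + c) componentwise.
Subtract each count from the matching posterior parameter: 23−16=7, 14−2=12, 3−2=1, 21−11=10.

Dirichlet(7, 12, 1, 10)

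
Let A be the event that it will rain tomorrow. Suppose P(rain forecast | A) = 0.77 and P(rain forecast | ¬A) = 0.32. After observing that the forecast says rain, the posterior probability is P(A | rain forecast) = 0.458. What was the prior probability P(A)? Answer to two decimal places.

In odds form, posterior odds = prior odds × likelihood ratio, so prior odds = posterior odds ÷ LR.
Posterior odds = 0.458/(1−0.458) = 0.8450. LR = 0.77/0.32 = 2.4062.
Prior odds = 0.8450/2.4062 = 0.3512, so P(A) = 0.3512/(1+0.3512) ≈ 0.26.

P(A) = 0.26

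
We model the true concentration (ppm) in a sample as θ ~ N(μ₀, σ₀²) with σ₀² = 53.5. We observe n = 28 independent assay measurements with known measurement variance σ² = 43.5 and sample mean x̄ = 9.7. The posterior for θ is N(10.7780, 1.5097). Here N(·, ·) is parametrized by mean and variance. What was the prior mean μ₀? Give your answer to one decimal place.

μ₀ = 47.9

With known observation variance, the Normal–Normal posterior has precision τ_n = τ₀ + n/σ² and mean μ_n = (τ₀μ₀ + (n/σ²)x̄)/τ_n.
Here τ₀ = 1/53.5 = 0.018692 and τ_data = 28/43.5 = 0.643678, so τ_n = 0.662370.
Rearranging for μ₀: μ₀ = (μ_n·τ_n − τ_data·x̄)/τ₀ = (10.7780·0.662370 − 0.643678·9.7) / 0.018692 = 0.895347/0.018692 ≈ 47.9.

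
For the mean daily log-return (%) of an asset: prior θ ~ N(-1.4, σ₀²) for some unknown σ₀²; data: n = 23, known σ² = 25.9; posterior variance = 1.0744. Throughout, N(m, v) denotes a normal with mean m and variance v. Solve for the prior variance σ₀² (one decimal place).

σ₀² = 23.4

Posterior precision equals prior precision plus data precision: 1/σ_n² = 1/σ₀² + n/σ².
So 1/σ₀² = 1/1.0744 − 23/25.9 = 0.930752 − 0.888031 = 0.042721.
Hence σ₀² = 1/0.042721 ≈ 23.4.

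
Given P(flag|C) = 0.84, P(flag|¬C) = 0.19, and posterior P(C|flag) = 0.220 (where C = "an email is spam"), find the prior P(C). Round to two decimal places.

P(C) = 0.06

Bayes' rule in odds form gives O(C|E) = O(C)·[P(E|C)/P(E|¬C)], hence O(C) = O(C|E)/LR.
Posterior odds = 0.220/(1−0.220) = 0.2821. LR = 0.84/0.19 = 4.4211.
Prior odds = 0.2821/4.4211 = 0.0638, so P(C) = 0.0638/(1+0.0638) ≈ 0.06.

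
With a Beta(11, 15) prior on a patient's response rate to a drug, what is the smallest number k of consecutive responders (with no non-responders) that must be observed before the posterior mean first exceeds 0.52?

After k responders and 0 non-responders the posterior is Beta(11+k, 15), with mean (11+k)/(11+15+k).
Set (11+k)/(26+k) > 0.52 and solve: k > (0.52·26 − 11)/(1 − 0.52) = 5.250.
The smallest integer exceeding 5.250 is 6.

k = 6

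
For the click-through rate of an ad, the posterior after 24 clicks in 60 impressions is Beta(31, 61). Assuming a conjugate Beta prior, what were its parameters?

A Beta(a, b) prior with s successes and f failures in binomial data gives a Beta(a+s, b+f) posterior.
So a = 31 − 24 = 7 and b = 61 − 36 = 25.

Beta(7, 25)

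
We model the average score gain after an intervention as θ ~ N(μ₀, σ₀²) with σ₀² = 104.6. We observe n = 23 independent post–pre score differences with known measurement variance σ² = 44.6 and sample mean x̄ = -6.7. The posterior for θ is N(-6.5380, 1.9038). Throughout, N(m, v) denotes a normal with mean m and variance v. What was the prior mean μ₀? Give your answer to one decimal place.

μ₀ = 2.2

With known observation variance, the Normal–Normal posterior has precision τ_n = τ₀ + n/σ² and mean μ_n = (τ₀μ₀ + (n/σ²)x̄)/τ_n.
Here τ₀ = 1/104.6 = 0.009560 and τ_data = 23/44.6 = 0.515695, so τ_n = 0.525255.
Rearranging for μ₀: μ₀ = (μ_n·τ_n − τ_data·x̄)/τ₀ = (-6.5380·0.525255 − 0.515695·-6.7) / 0.009560 = 0.021039/0.009560 ≈ 2.2.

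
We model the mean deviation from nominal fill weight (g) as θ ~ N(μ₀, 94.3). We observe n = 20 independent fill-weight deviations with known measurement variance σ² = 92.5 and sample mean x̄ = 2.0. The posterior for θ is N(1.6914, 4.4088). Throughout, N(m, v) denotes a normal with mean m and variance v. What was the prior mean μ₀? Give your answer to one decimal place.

μ₀ = -4.6

The posterior mean is a precision-weighted average: μ_n = (τ₀μ₀ + τ_data·x̄)/(τ₀+τ_data), with τ₀=1/σ₀² and τ_data=n/σ².
Here τ₀ = 1/94.3 = 0.010604 and τ_data = 20/92.5 = 0.216216, so τ_n = 0.226820.
Rearranging for μ₀: μ₀ = (μ_n·τ_n − τ_data·x̄)/τ₀ = (1.6914·0.226820 − 0.216216·2.0) / 0.010604 = -0.048789/0.010604 ≈ -4.6.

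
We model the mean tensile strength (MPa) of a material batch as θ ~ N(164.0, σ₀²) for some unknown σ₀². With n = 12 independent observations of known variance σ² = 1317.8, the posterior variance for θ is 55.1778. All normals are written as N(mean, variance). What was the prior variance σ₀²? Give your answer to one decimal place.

σ₀² = 110.9

For the Normal–Normal model with known σ², precisions add: τ_n = τ₀ + n/σ².
So 1/σ₀² = 1/55.1778 − 12/1317.8 = 0.018123 − 0.009106 = 0.009017.
Hence σ₀² = 1/0.009017 ≈ 110.9.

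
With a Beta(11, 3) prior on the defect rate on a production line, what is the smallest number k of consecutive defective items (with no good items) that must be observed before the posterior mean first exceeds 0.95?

k = 47

After k defective items and 0 good items the posterior is Beta(11+k, 3), with mean (11+k)/(11+3+k).
Set (11+k)/(14+k) > 0.95 and solve: k > (0.95·14 − 11)/(1 − 0.95) = 46.000.
The smallest integer exceeding 46.000 is 47.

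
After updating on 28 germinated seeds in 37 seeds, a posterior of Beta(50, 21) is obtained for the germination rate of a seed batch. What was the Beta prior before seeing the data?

Beta(22, 12)

Beta is conjugate to the binomial likelihood: posterior = Beta(α+s, β+f).
Subtract the data counts: 50−28=22, 21−9=12.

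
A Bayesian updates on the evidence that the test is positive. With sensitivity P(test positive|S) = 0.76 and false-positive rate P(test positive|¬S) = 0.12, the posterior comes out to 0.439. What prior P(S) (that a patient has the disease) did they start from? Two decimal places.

Bayes' rule in odds form gives O(S|E) = O(S)·[P(E|S)/P(E|¬S)], hence O(S) = O(S|E)/LR.
Posterior odds = 0.439/(1−0.439) = 0.7825. LR = 0.76/0.12 = 6.3333.
Prior odds = 0.7825/6.3333 = 0.1236, so P(S) = 0.1236/(1+0.1236) ≈ 0.11.

P(S) = 0.11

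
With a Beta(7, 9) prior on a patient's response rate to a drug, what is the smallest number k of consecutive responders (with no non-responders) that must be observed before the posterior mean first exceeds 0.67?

After k responders and 0 non-responders the posterior is Beta(7+k, 9), with mean (7+k)/(7+9+k).
Set (7+k)/(16+k) > 0.67 and solve: k > (0.67·16 − 7)/(1 − 0.67) = 11.273.
The smallest integer exceeding 11.273 is 12.

k = 12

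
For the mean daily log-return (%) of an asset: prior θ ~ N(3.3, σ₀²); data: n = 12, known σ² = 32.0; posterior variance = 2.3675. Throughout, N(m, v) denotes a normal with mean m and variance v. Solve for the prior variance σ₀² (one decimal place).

σ₀² = 21.1

Posterior precision equals prior precision plus data precision: 1/σ_n² = 1/σ₀² + n/σ².
So 1/σ₀² = 1/2.3675 − 12/32.0 = 0.422386 − 0.375000 = 0.047386.
Hence σ₀² = 1/0.047386 ≈ 21.1.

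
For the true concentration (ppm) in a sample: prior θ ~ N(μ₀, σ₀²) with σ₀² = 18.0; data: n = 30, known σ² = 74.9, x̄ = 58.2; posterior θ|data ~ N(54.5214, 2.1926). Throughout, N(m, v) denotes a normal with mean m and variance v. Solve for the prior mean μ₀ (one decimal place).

μ₀ = 28.0

The posterior mean is a precision-weighted average: μ_n = (τ₀μ₀ + τ_data·x̄)/(τ₀+τ_data), with τ₀=1/σ₀² and τ_data=n/σ².
Here τ₀ = 1/18.0 = 0.055556 and τ_data = 30/74.9 = 0.400534, so τ_n = 0.456090.
Rearranging for μ₀: μ₀ = (μ_n·τ_n − τ_data·x̄)/τ₀ = (54.5214·0.456090 − 0.400534·58.2) / 0.055556 = 1.555587/0.055556 ≈ 28.0.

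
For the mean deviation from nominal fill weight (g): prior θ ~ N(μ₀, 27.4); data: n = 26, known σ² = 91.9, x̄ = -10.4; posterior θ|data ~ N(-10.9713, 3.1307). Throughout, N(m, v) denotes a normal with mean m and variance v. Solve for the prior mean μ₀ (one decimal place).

μ₀ = -15.4

With known observation variance, the Normal–Normal posterior has precision τ_n = τ₀ + n/σ² and mean μ_n = (τ₀μ₀ + (n/σ²)x̄)/τ_n.
Here τ₀ = 1/27.4 = 0.036496 and τ_data = 26/91.9 = 0.282916, so τ_n = 0.319412.
Rearranging for μ₀: μ₀ = (μ_n·τ_n − τ_data·x̄)/τ₀ = (-10.9713·0.319412 − 0.282916·-10.4) / 0.036496 = -0.562038/0.036496 ≈ -15.4.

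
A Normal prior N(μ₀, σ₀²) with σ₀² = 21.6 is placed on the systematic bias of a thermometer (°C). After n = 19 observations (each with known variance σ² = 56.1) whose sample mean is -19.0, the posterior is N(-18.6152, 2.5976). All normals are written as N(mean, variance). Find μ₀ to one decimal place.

μ₀ = -15.8

The posterior mean is a precision-weighted average: μ_n = (τ₀μ₀ + τ_data·x̄)/(τ₀+τ_data), with τ₀=1/σ₀² and τ_data=n/σ².
Here τ₀ = 1/21.6 = 0.046296 and τ_data = 19/56.1 = 0.338681, so τ_n = 0.384977.
Rearranging for μ₀: μ₀ = (μ_n·τ_n − τ_data·x̄)/τ₀ = (-18.6152·0.384977 − 0.338681·-19.0) / 0.046296 = -0.731485/0.046296 ≈ -15.8.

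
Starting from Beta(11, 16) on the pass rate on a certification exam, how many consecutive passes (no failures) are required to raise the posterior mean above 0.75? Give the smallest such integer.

After k passes and 0 failures the posterior is Beta(11+k, 16), with mean (11+k)/(11+16+k).
Set (11+k)/(27+k) > 0.75 and solve: k > (0.75·27 − 11)/(1 − 0.75) = 37.000.
The smallest integer exceeding 37.000 is 38, and checking k=38: (49)/(65) = 0.7538 > 0.75.

k = 38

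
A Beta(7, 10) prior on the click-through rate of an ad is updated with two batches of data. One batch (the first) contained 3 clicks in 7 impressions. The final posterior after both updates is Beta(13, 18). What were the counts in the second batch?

3 clicks and 4 non-clicks

Sequential conjugate updates are equivalent to a single update on the pooled data, so total successes = posterior α − prior α and total failures = posterior β − prior β.
Total across both batches: 13−7=6 clicks, 18−10=8 non-clicks.
Subtract the first batch: 6−3=3 clicks and 8−4=4 non-clicks.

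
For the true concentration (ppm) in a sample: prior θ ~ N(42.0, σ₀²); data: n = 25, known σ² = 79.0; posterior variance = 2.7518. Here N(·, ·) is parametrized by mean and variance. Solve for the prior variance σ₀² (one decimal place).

Posterior precision equals prior precision plus data precision: 1/σ_n² = 1/σ₀² + n/σ².
So 1/σ₀² = 1/2.7518 − 25/79.0 = 0.363399 − 0.316456 = 0.046943.
Hence σ₀² = 1/0.046943 ≈ 21.3.

σ₀² = 21.3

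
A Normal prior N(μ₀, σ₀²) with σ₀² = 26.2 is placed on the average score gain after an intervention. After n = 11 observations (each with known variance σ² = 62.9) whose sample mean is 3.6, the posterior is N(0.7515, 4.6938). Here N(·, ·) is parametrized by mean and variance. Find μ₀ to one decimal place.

With known observation variance, the Normal–Normal posterior has precision τ_n = τ₀ + n/σ² and mean μ_n = (τ₀μ₀ + (n/σ²)x̄)/τ_n.
Here τ₀ = 1/26.2 = 0.038168 and τ_data = 11/62.9 = 0.174881, so τ_n = 0.213049.
Rearranging for μ₀: μ₀ = (μ_n·τ_n − τ_data·x̄)/τ₀ = (0.7515·0.213049 − 0.174881·3.6) / 0.038168 = -0.469465/0.038168 ≈ -12.3.

μ₀ = -12.3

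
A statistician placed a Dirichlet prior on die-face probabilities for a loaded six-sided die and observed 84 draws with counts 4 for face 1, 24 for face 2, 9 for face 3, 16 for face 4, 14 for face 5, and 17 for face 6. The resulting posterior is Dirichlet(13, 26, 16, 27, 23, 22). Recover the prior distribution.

Dirichlet(9, 2, 7, 11, 9, 5)

For a Dirichlet(α) prior with multinomial counts c, the posterior is Dirichlet(α + c) componentwise.
Subtract each count from the matching posterior parameter: 13−4=9, 26−24=2, 16−9=7, 27−16=11, 23−14=9, 22−17=5.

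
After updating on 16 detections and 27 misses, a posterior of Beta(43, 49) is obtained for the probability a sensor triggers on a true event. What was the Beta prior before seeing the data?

Beta(27, 22)

A Beta(α, β) prior with s successes and f failures in binomial data gives a Beta(α+s, β+f) posterior.
So α = 43 − 16 = 27 and β = 49 − 27 = 22.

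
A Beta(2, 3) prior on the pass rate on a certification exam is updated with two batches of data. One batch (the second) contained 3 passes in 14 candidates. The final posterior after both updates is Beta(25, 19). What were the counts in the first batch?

Sequential conjugate updates are equivalent to a single update on the pooled data, so total successes = posterior α − prior α and total failures = posterior β − prior β.
Total across both batches: 25−2=23 passes, 19−3=16 failures.
Subtract the second batch: 23−3=20 passes and 16−11=5 failures.

20 passes and 5 failures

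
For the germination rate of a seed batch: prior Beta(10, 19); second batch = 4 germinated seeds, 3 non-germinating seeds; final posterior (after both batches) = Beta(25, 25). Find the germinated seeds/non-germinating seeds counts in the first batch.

Because Beta–binomial updating is additive in the counts, the combined data contributed (α_post−α_prior, β_post−β_prior) successes and failures.
Total across both batches: 25−10=15 germinated seeds, 25−19=6 non-germinating seeds.
Subtract the second batch: 15−4=11 germinated seeds and 6−3=3 non-germinating seeds.

11 germinated seeds and 3 non-germinating seeds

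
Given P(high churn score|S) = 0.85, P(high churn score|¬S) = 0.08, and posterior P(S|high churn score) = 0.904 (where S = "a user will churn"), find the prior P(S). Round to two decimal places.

In odds form, posterior odds = prior odds × likelihood ratio, so prior odds = posterior odds ÷ LR.
Posterior odds = 0.904/(1−0.904) = 9.4167. LR = 0.85/0.08 = 10.6250.
Prior odds = 9.4167/10.6250 = 0.8863, so P(S) = 0.8863/(1+0.8863) ≈ 0.47.

P(S) = 0.47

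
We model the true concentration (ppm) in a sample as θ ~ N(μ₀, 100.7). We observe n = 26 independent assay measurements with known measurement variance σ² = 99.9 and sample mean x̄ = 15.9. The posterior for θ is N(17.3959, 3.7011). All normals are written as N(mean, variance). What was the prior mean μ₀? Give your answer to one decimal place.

μ₀ = 56.6

With known observation variance, the Normal–Normal posterior has precision τ_n = τ₀ + n/σ² and mean μ_n = (τ₀μ₀ + (n/σ²)x̄)/τ_n.
Here τ₀ = 1/100.7 = 0.009930 and τ_data = 26/99.9 = 0.260260, so τ_n = 0.270190.
Rearranging for μ₀: μ₀ = (μ_n·τ_n − τ_data·x̄)/τ₀ = (17.3959·0.270190 − 0.260260·15.9) / 0.009930 = 0.562064/0.009930 ≈ 56.6.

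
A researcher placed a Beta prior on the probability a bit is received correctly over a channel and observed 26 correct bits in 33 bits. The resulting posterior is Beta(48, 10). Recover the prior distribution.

Beta(22, 3)

A Beta(α, β) prior with s successes and f failures in binomial data gives a Beta(α+s, β+f) posterior.
So α = 48 − 26 = 22 and β = 10 − 7 = 3.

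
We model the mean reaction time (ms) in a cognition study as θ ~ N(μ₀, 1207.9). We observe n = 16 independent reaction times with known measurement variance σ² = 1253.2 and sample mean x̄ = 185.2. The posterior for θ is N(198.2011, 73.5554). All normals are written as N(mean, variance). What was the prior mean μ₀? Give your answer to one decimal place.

μ₀ = 398.7

The posterior mean is a precision-weighted average: μ_n = (τ₀μ₀ + τ_data·x̄)/(τ₀+τ_data), with τ₀=1/σ₀² and τ_data=n/σ².
Here τ₀ = 1/1207.9 = 0.000828 and τ_data = 16/1253.2 = 0.012767, so τ_n = 0.013595.
Rearranging for μ₀: μ₀ = (μ_n·τ_n − τ_data·x̄)/τ₀ = (198.2011·0.013595 − 0.012767·185.2) / 0.000828 = 0.330096/0.000828 ≈ 398.7.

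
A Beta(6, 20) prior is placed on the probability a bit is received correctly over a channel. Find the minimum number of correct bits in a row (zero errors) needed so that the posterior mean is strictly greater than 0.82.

k = 86

After k correct bits and 0 errors the posterior is Beta(6+k, 20), with mean (6+k)/(6+20+k).
Set (6+k)/(26+k) > 0.82 and solve: k > (0.82·26 − 6)/(1 − 0.82) = 85.111.
The smallest integer exceeding 85.111 is 86.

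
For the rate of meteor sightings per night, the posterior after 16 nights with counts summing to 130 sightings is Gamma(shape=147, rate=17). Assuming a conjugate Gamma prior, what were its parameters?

Gamma(shape=17, rate=1)

Gamma–Poisson conjugacy: posterior shape = α + Σxᵢ, posterior rate = β + n.
So α = 147 − 130 = 17 and β = 17 − 16 = 1.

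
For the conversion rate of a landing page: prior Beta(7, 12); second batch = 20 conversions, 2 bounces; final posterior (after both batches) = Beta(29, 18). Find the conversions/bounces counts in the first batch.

2 conversions and 4 bounces

Sequential conjugate updates are equivalent to a single update on the pooled data, so total successes = posterior α − prior α and total failures = posterior β − prior β.
Total across both batches: 29−7=22 conversions, 18−12=6 bounces.
Subtract the second batch: 22−20=2 conversions and 6−2=4 bounces.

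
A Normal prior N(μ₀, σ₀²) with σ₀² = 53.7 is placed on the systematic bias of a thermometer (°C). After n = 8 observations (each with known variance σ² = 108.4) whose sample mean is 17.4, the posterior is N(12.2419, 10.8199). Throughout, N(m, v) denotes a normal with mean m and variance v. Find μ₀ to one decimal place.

μ₀ = -8.2

The posterior mean is a precision-weighted average: μ_n = (τ₀μ₀ + τ_data·x̄)/(τ₀+τ_data), with τ₀=1/σ₀² and τ_data=n/σ².
Here τ₀ = 1/53.7 = 0.018622 and τ_data = 8/108.4 = 0.073801, so τ_n = 0.092423.
Rearranging for μ₀: μ₀ = (μ_n·τ_n − τ_data·x̄)/τ₀ = (12.2419·0.092423 − 0.073801·17.4) / 0.018622 = -0.152704/0.018622 ≈ -8.2.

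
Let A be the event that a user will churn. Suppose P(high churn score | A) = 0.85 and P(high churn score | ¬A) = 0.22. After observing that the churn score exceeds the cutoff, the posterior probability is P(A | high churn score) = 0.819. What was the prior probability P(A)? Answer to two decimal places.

Bayes' rule in odds form gives O(A|E) = O(A)·[P(E|A)/P(E|¬A)], hence O(A) = O(A|E)/LR.
Posterior odds = 0.819/(1−0.819) = 4.5249. LR = 0.85/0.22 = 3.8636.
Prior odds = 4.5249/3.8636 = 1.1712, so P(A) = 1.1712/(1+1.1712) ≈ 0.54.

P(A) = 0.54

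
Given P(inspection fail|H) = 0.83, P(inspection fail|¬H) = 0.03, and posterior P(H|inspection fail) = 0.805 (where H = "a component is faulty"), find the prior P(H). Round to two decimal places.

Bayes' rule in odds form gives O(H|E) = O(H)·[P(E|H)/P(E|¬H)], hence O(H) = O(H|E)/LR.
Posterior odds = 0.805/(1−0.805) = 4.1282. LR = 0.83/0.03 = 27.6667.
Prior odds = 4.1282/27.6667 = 0.1492, so P(H) = 0.1492/(1+0.1492) ≈ 0.13.

P(H) = 0.13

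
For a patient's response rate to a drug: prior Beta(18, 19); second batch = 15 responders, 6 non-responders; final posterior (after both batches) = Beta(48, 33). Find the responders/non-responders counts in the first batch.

15 responders and 8 non-responders

Sequential conjugate updates are equivalent to a single update on the pooled data, so total successes = posterior α − prior α and total failures = posterior β − prior β.
Total across both batches: 48−18=30 responders, 33−19=14 non-responders.
Subtract the second batch: 30−15=15 responders and 14−6=8 non-responders.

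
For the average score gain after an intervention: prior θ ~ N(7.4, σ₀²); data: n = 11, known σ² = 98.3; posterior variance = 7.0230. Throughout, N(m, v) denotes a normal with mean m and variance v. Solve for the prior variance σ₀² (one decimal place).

σ₀² = 32.8

For the Normal–Normal model with known σ², precisions add: τ_n = τ₀ + n/σ².
So 1/σ₀² = 1/7.0230 − 11/98.3 = 0.142389 − 0.111902 = 0.030487.
Hence σ₀² = 1/0.030487 ≈ 32.8.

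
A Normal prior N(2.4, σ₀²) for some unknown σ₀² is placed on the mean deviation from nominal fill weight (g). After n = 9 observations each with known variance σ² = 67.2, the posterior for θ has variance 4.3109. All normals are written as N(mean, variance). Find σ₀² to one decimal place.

σ₀² = 10.2

Posterior precision equals prior precision plus data precision: 1/σ_n² = 1/σ₀² + n/σ².
So 1/σ₀² = 1/4.3109 − 9/67.2 = 0.231970 − 0.133929 = 0.098041.
Hence σ₀² = 1/0.098041 ≈ 10.2.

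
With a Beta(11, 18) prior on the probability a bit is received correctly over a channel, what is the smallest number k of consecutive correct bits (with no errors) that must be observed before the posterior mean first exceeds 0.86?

After k correct bits and 0 errors the posterior is Beta(11+k, 18), with mean (11+k)/(11+18+k).
Set (11+k)/(29+k) > 0.86 and solve: k > (0.86·29 − 11)/(1 − 0.86) = 99.571.
The smallest integer exceeding 99.571 is 100.

k = 100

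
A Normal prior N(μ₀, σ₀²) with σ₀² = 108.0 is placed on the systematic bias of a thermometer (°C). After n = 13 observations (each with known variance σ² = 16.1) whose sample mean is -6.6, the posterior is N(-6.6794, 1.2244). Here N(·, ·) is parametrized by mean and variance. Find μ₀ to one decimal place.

μ₀ = -13.6

The posterior mean is a precision-weighted average: μ_n = (τ₀μ₀ + τ_data·x̄)/(τ₀+τ_data), with τ₀=1/σ₀² and τ_data=n/σ².
Here τ₀ = 1/108.0 = 0.009259 and τ_data = 13/16.1 = 0.807453, so τ_n = 0.816712.
Rearranging for μ₀: μ₀ = (μ_n·τ_n − τ_data·x̄)/τ₀ = (-6.6794·0.816712 − 0.807453·-6.6) / 0.009259 = -0.125956/0.009259 ≈ -13.6.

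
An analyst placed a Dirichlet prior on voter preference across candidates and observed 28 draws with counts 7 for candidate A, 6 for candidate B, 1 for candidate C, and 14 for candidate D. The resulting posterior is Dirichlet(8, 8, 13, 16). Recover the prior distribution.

Dirichlet(1, 2, 12, 2)

For a Dirichlet(α) prior with multinomial counts c, the posterior is Dirichlet(α + c) componentwise.
Subtract each count from the matching posterior parameter: 8−7=1, 8−6=2, 13−1=12, 16−14=2.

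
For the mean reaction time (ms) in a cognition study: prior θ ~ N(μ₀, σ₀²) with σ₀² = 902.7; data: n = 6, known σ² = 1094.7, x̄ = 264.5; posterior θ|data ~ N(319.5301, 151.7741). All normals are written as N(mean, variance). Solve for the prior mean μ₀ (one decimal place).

With known observation variance, the Normal–Normal posterior has precision τ_n = τ₀ + n/σ² and mean μ_n = (τ₀μ₀ + (n/σ²)x̄)/τ_n.
Here τ₀ = 1/902.7 = 0.001108 and τ_data = 6/1094.7 = 0.005481, so τ_n = 0.006589.
Rearranging for μ₀: μ₀ = (μ_n·τ_n − τ_data·x̄)/τ₀ = (319.5301·0.006589 − 0.005481·264.5) / 0.001108 = 0.655659/0.001108 ≈ 591.8.

μ₀ = 591.8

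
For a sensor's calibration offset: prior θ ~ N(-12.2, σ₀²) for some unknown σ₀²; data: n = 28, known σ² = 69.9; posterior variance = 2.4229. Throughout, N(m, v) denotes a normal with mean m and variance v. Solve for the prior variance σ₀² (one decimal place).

Posterior precision equals prior precision plus data precision: 1/σ_n² = 1/σ₀² + n/σ².
So 1/σ₀² = 1/2.4229 − 28/69.9 = 0.412729 − 0.400572 = 0.012157.
Hence σ₀² = 1/0.012157 ≈ 82.3.

σ₀² = 82.3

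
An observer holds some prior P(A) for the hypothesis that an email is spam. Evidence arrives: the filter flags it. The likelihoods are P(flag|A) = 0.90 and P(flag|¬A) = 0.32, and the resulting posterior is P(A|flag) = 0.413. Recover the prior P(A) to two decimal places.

P(A) = 0.20

In odds form, posterior odds = prior odds × likelihood ratio, so prior odds = posterior odds ÷ LR.
Posterior odds = 0.413/(1−0.413) = 0.7036. LR = 0.90/0.32 = 2.8125.
Prior odds = 0.7036/2.8125 = 0.2502, so P(A) = 0.2502/(1+0.2502) ≈ 0.20.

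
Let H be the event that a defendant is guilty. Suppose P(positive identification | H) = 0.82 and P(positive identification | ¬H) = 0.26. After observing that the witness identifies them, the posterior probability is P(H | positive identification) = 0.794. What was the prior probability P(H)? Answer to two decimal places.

In odds form, posterior odds = prior odds × likelihood ratio, so prior odds = posterior odds ÷ LR.
Posterior odds = 0.794/(1−0.794) = 3.8544. LR = 0.82/0.26 = 3.1538.
Prior odds = 3.8544/3.1538 = 1.2221, so P(H) = 1.2221/(1+1.2221) ≈ 0.55.

P(H) = 0.55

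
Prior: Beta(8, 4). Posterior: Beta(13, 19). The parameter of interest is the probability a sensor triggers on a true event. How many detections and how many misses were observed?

A Beta(a, b) prior with s successes and f failures in binomial data gives a Beta(a+s, b+f) posterior.
So s = 13 − 8 = 5 and f = 19 − 4 = 15.

5 detections and 15 misses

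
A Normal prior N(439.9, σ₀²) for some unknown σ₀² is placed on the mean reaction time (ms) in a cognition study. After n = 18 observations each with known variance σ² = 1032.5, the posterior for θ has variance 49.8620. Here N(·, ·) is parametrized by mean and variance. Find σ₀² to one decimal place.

σ₀² = 381.4

Posterior precision equals prior precision plus data precision: 1/σ_n² = 1/σ₀² + n/σ².
So 1/σ₀² = 1/49.8620 − 18/1032.5 = 0.020055 − 0.017433 = 0.002622.
Hence σ₀² = 1/0.002622 ≈ 381.4.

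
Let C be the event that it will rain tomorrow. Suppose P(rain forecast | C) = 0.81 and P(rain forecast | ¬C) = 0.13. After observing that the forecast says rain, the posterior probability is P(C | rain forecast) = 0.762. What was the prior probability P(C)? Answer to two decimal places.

In odds form, posterior odds = prior odds × likelihood ratio, so prior odds = posterior odds ÷ LR.
Posterior odds = 0.762/(1−0.762) = 3.2017. LR = 0.81/0.13 = 6.2308.
Prior odds = 3.2017/6.2308 = 0.5139, so P(C) = 0.5139/(1+0.5139) ≈ 0.34.

P(C) = 0.34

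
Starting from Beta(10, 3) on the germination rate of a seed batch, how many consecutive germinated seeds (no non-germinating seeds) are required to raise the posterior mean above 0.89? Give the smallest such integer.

After k germinated seeds and 0 non-germinating seeds the posterior is Beta(10+k, 3), with mean (10+k)/(10+3+k).
Set (10+k)/(13+k) > 0.89 and solve: k > (0.89·13 − 10)/(1 − 0.89) = 14.273.
The smallest integer exceeding 14.273 is 15, and checking k=15: (25)/(28) = 0.8929 > 0.89.

k = 15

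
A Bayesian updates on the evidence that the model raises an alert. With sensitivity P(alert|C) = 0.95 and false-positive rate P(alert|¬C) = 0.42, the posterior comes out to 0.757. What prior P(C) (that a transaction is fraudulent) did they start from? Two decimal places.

P(C) = 0.58

In odds form, posterior odds = prior odds × likelihood ratio, so prior odds = posterior odds ÷ LR.
Posterior odds = 0.757/(1−0.757) = 3.1152. LR = 0.95/0.42 = 2.2619.
Prior odds = 3.1152/2.2619 = 1.3772, so P(C) = 1.3772/(1+1.3772) ≈ 0.58.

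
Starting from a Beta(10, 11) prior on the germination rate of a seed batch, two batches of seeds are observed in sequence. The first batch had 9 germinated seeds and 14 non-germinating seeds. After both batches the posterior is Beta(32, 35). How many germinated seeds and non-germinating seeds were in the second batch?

Because Beta–binomial updating is additive in the counts, the combined data contributed (α_post−α_prior, β_post−β_prior) successes and failures.
Total across both batches: 32−10=22 germinated seeds, 35−11=24 non-germinating seeds.
Subtract the first batch: 22−9=13 germinated seeds and 24−14=10 non-germinating seeds.

13 germinated seeds and 10 non-germinating seeds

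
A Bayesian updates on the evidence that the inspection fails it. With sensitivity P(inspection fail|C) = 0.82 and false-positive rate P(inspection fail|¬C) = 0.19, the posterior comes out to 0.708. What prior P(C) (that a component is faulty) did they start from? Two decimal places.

Bayes' rule in odds form gives O(C|E) = O(C)·[P(E|C)/P(E|¬C)], hence O(C) = O(C|E)/LR.
Posterior odds = 0.708/(1−0.708) = 2.4247. LR = 0.82/0.19 = 4.3158.
Prior odds = 2.4247/4.3158 = 0.5618, so P(C) = 0.5618/(1+0.5618) ≈ 0.36.

P(C) = 0.36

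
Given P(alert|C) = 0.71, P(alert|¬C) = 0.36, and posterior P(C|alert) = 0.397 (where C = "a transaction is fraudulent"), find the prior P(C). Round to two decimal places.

P(C) = 0.25

Bayes' rule in odds form gives O(C|E) = O(C)·[P(E|C)/P(E|¬C)], hence O(C) = O(C|E)/LR.
Posterior odds = 0.397/(1−0.397) = 0.6584. LR = 0.71/0.36 = 1.9722.
Prior odds = 0.6584/1.9722 = 0.3338, so P(C) = 0.3338/(1+0.3338) ≈ 0.25.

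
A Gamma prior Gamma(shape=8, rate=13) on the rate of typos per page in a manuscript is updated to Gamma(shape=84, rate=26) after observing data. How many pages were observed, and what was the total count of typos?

n = 13 pages with total 76 typos

Gamma–Poisson conjugacy: posterior shape = α + Σxᵢ, posterior rate = β + n.
Matching: Σxᵢ = 84 − 8 = 76 and n = 26 − 13 = 13.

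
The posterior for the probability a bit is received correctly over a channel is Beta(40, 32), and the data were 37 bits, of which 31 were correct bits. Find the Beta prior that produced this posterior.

Beta(9, 26)

A Beta(α, β) prior with s successes and f failures in binomial data gives a Beta(α+s, β+f) posterior.
Subtract the data counts: 40−31=9, 32−6=26.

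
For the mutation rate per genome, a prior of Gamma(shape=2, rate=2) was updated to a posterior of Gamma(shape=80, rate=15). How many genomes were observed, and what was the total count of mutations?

Gamma–Poisson conjugacy: posterior shape = α + Σxᵢ, posterior rate = β + n.
Matching: Σxᵢ = 80 − 2 = 78 and n = 15 − 2 = 13.

n = 13 genomes with total 78 mutations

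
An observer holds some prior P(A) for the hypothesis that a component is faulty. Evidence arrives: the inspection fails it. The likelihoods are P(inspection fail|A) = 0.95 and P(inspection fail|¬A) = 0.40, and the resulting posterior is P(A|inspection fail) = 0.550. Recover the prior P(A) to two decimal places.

In odds form, posterior odds = prior odds × likelihood ratio, so prior odds = posterior odds ÷ LR.
Posterior odds = 0.550/(1−0.550) = 1.2222. LR = 0.95/0.40 = 2.3750.
Prior odds = 1.2222/2.3750 = 0.5146, so P(A) = 0.5146/(1+0.5146) ≈ 0.34.

P(A) = 0.34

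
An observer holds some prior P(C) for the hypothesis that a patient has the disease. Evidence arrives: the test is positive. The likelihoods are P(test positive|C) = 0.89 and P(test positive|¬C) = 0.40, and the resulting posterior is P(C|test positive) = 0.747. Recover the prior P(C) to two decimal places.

In odds form, posterior odds = prior odds × likelihood ratio, so prior odds = posterior odds ÷ LR.
Posterior odds = 0.747/(1−0.747) = 2.9526. LR = 0.89/0.40 = 2.2250.
Prior odds = 2.9526/2.2250 = 1.3270, so P(C) = 1.3270/(1+1.3270) ≈ 0.57.

P(C) = 0.57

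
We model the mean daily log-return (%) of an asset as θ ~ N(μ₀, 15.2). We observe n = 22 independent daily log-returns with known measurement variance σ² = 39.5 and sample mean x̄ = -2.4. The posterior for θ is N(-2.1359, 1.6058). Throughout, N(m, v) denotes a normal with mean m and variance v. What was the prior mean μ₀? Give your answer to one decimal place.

μ₀ = 0.1

With known observation variance, the Normal–Normal posterior has precision τ_n = τ₀ + n/σ² and mean μ_n = (τ₀μ₀ + (n/σ²)x̄)/τ_n.
Here τ₀ = 1/15.2 = 0.065789 and τ_data = 22/39.5 = 0.556962, so τ_n = 0.622751.
Rearranging for μ₀: μ₀ = (μ_n·τ_n − τ_data·x̄)/τ₀ = (-2.1359·0.622751 − 0.556962·-2.4) / 0.065789 = 0.006575/0.065789 ≈ 0.1.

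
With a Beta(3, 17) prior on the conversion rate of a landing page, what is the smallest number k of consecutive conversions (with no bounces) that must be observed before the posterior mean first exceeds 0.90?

k = 151

After k conversions and 0 bounces the posterior is Beta(3+k, 17), with mean (3+k)/(3+17+k).
Set (3+k)/(20+k) > 0.90 and solve: k > (0.90·20 − 3)/(1 − 0.90) = 150.000.
The smallest integer exceeding 150.000 is 151.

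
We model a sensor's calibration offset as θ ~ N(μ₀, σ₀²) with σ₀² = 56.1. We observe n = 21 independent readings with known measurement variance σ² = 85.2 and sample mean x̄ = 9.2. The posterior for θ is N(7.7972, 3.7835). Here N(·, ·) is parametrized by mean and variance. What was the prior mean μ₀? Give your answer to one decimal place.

μ₀ = -11.6

With known observation variance, the Normal–Normal posterior has precision τ_n = τ₀ + n/σ² and mean μ_n = (τ₀μ₀ + (n/σ²)x̄)/τ_n.
Here τ₀ = 1/56.1 = 0.017825 and τ_data = 21/85.2 = 0.246479, so τ_n = 0.264304.
Rearranging for μ₀: μ₀ = (μ_n·τ_n − τ_data·x̄)/τ₀ = (7.7972·0.264304 − 0.246479·9.2) / 0.017825 = -0.206776/0.017825 ≈ -11.6.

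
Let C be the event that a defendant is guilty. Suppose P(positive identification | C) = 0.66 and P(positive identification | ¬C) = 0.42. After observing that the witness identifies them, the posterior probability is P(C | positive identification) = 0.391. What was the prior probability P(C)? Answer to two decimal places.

Bayes' rule in odds form gives O(C|E) = O(C)·[P(E|C)/P(E|¬C)], hence O(C) = O(C|E)/LR.
Posterior odds = 0.391/(1−0.391) = 0.6420. LR = 0.66/0.42 = 1.5714.
Prior odds = 0.6420/1.5714 = 0.4086, so P(C) = 0.4086/(1+0.4086) ≈ 0.29.

P(C) = 0.29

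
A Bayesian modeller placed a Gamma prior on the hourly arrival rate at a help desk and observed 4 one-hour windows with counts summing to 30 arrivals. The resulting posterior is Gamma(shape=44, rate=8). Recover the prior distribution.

Gamma–Poisson conjugacy: posterior shape = α + Σxᵢ, posterior rate = β + n.
So α = 44 − 30 = 14 and β = 8 − 4 = 4.

Gamma(shape=14, rate=4)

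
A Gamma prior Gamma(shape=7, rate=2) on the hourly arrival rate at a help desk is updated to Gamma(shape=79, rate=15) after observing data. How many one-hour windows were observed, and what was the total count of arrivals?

n = 13 one-hour windows with total 72 arrivals

Gamma–Poisson conjugacy: posterior shape = α + Σxᵢ, posterior rate = β + n.
Matching: Σxᵢ = 79 − 7 = 72 and n = 15 − 2 = 13.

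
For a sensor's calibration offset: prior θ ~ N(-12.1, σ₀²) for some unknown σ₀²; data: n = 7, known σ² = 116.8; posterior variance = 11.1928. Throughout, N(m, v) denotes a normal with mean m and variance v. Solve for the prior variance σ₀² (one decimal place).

For the Normal–Normal model with known σ², precisions add: τ_n = τ₀ + n/σ².
So 1/σ₀² = 1/11.1928 − 7/116.8 = 0.089343 − 0.059932 = 0.029411.
Hence σ₀² = 1/0.029411 ≈ 34.0.

σ₀² = 34.0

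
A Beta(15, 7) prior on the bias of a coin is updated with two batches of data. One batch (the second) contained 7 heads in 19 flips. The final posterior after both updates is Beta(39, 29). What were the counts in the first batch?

17 heads and 10 tails

Because Beta–binomial updating is additive in the counts, the combined data contributed (α_post−α_prior, β_post−β_prior) successes and failures.
Total across both batches: 39−15=24 heads, 29−7=22 tails.
Subtract the second batch: 24−7=17 heads and 22−12=10 tails.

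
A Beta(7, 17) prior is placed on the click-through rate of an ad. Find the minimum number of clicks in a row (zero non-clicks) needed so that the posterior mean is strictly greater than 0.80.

After k clicks and 0 non-clicks the posterior is Beta(7+k, 17), with mean (7+k)/(7+17+k).
Set (7+k)/(24+k) > 0.80 and solve: k > (0.80·24 − 7)/(1 − 0.80) = 61.000.
The smallest integer exceeding 61.000 is 62, and checking k=62: (69)/(86) = 0.8023 > 0.80.

k = 62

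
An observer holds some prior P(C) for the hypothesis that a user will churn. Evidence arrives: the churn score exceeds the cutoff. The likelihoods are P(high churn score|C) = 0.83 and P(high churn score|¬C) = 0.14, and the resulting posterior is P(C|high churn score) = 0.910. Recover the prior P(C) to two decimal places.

Bayes' rule in odds form gives O(C|E) = O(C)·[P(E|C)/P(E|¬C)], hence O(C) = O(C|E)/LR.
Posterior odds = 0.910/(1−0.910) = 10.1111. LR = 0.83/0.14 = 5.9286.
Prior odds = 10.1111/5.9286 = 1.7055, so P(C) = 1.7055/(1+1.7055) ≈ 0.63.

P(C) = 0.63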